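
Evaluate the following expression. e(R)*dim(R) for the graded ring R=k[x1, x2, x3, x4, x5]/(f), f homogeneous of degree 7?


e(R)=deg(f)=7, dim(R)=5-1=4
e*dim=7*4=28


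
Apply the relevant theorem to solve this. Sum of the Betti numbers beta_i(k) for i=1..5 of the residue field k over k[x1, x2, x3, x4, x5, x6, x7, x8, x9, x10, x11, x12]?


Koszul resolution: beta_i(k)=C(n,i), n=12
C(12,1)=12, C(12,2)=66, C(12,3)=220, C(12,4)=495, C(12,5)=792
Sum=1585


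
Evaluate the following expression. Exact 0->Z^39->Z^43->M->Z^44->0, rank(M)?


Alt sum=0:
(-1)^0*39 + (-1)^1*43 + (-1)^2*? + (-1)^3*44=0
rank(M)=48


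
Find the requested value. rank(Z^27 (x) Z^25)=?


rank(M(x)N) = rank(M)*rank(N)
27*25 = 675


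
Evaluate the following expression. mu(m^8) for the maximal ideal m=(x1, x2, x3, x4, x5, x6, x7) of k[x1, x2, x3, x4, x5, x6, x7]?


Graded Nakayama: mu(m^d) = dim_k (m^d/m^(d+1)) = #degree-8 monomials in 7 vars
C(n+d-1,d)=C(14,8)=3003


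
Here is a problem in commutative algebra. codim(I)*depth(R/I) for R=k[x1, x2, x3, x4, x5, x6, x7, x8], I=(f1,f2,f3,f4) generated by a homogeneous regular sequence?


codim=4, depth=dim(R/I)=8-4=4
Product=4*4=16


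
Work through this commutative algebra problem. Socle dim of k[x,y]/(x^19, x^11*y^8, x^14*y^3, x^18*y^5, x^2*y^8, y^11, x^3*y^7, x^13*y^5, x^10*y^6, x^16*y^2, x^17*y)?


Socle = ann(m) = span of standard monomials u with x*u, y*u in I (staircase corners).
Redundant generators: x^11*y^8, x^18*y^5
Minimal generators: x^19, x^17*y, x^16*y^2, x^14*y^3, x^13*y^5, x^10*y^6, x^3*y^7, x^2*y^8, y^11
Corners: xy^10, x^2y^7, x^9y^6, x^12y^5, x^13y^4, x^15y^2, x^16y, x^18
Socle dim=8


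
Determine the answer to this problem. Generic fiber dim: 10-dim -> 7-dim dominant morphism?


dim(fiber)=dim(X)-dim(Y)=10-7=3


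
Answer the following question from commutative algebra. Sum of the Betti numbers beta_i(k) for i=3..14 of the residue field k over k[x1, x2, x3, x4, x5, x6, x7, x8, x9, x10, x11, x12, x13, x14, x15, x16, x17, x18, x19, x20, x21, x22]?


Koszul resolution: beta_i(k)=C(n,i), n=22
C(22,3)=1540, C(22,4)=7315, C(22,5)=26334, C(22,6)=74613, C(22,7)=170544, C(22,8)=319770, C(22,9)=497420, C(22,10)=646646, C(22,11)=705432, C(22,12)=646646, C(22,13)=497420, C(22,14)=319770
Sum=3913450


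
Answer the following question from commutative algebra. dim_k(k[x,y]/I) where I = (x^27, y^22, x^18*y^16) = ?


k[x,y]/I, I = (x^27, y^22, x^18*y^16)
Rect: 27x22=594. Corner: (27-18)x(22-16)=54.
dim = 594-54 = 540


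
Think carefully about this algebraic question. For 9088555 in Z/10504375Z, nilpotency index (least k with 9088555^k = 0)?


9088555^k mod 10504375:
k=1: 9088555
k=2: 6895525
k=3: 6945750
k=4: 1500625
k=5: 0
First zero at k = 5


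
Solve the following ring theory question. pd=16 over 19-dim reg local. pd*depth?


pd+depth=19
depth=19-16=3
pd*depth=16*3=48


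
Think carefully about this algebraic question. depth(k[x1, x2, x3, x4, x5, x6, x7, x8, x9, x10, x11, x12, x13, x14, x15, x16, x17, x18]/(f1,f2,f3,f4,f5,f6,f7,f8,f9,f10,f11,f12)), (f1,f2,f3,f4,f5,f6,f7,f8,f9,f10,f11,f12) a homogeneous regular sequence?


depth(R)=18
depth(R/I)=18-12=6


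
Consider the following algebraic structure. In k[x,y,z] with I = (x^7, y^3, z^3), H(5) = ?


Need i<7, j<3, k<3 with i+j+k=5.
For each i, j ranges over max(0,5-i-2)..min(2,5-i):
  i=0: j in [3,2] -> 0
  i=1: j in [2,2] -> 1
  i=2: j in [1,2] -> 2
  i=3: j in [0,2] -> 3
  i=4: j in [0,1] -> 2
  i=5: j in [0,0] -> 1
H(5) = 0+1+2+3+2+1 = 9


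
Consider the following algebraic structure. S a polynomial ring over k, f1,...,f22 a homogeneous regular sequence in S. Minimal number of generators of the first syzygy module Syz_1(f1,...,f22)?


Regular sequence => Koszul complex is the minimal free resolution.
Syz_1 minimally generated by Koszul relations f_i*e_j - f_j*e_i (i<j): mu(Syz_1) = beta_2 = C(m,2) = m(m-1)/2
m=22
22*21/2 = 231


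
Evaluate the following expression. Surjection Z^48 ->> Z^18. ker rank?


rank(ker) = 48-18 = 30


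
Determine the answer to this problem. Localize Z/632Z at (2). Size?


2-primary part: 632=2^3*79
Size=2^3=8


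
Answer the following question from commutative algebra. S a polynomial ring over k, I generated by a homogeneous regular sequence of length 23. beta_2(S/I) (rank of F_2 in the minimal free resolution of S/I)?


Regular sequence => Koszul complex is the minimal free resolution.
Syz_1 minimally generated by Koszul relations f_i*e_j - f_j*e_i (i<j): mu(Syz_1) = beta_2 = C(m,2) = m(m-1)/2
m=23
23*22/2 = 253


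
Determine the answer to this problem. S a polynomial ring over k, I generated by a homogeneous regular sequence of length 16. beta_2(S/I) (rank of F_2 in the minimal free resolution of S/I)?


Regular sequence => Koszul complex is the minimal free resolution.
Syz_1 minimally generated by Koszul relations f_i*e_j - f_j*e_i (i<j): mu(Syz_1) = beta_2 = C(m,2) = m(m-1)/2
m=16
16*15/2 = 120


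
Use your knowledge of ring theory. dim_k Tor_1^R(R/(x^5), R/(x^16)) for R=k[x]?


Tor_1(R/I,R/J)=(I cap J)/IJ=(x^16)/(x^21)
dim=21-16=min(5,16)=5


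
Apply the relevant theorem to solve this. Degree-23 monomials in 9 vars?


C(d+n-1,n-1)=C(31,8)=7888725


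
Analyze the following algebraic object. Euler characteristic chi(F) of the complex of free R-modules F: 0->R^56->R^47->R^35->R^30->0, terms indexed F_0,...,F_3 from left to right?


chi = sum (-1)^i * rank:
(-1)^0*56=56
(-1)^1*47=-47
(-1)^2*35=35
(-1)^3*30=-30
chi=14


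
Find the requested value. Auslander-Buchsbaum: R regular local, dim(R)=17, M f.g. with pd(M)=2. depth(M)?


pd+depth=depth(R)=17
depth=17-2=15


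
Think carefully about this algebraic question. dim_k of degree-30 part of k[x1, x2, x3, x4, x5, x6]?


C(d+n-1,n-1)=C(35,5)=324632


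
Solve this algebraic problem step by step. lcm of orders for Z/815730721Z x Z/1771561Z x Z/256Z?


Exponent = lcm of the cyclic orders; pairwise coprime => product.
13^8*11^6*2^8=815730721*1771561*256=369949883347323136


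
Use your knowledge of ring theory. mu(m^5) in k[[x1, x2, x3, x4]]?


C(n+d-1,d)=C(8,5)=56


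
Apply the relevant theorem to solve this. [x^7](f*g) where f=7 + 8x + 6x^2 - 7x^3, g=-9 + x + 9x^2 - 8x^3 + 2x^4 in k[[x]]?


[x^7] = sum a_i*b_j, i+j=7
  -7*2=-14
Sum=-14


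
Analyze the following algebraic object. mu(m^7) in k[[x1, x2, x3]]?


C(n+d-1,d)=C(9,7)=36


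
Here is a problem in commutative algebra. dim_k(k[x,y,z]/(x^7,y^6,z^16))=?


Basis: x^iy^jz^k, i<7,j<6,k<16
7*6*16=672


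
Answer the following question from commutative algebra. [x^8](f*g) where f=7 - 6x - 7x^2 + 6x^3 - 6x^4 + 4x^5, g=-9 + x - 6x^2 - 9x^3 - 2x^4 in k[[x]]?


[x^8] = sum a_i*b_j, i+j=8
  -6*-2=12
  4*-9=-36
Sum=-24


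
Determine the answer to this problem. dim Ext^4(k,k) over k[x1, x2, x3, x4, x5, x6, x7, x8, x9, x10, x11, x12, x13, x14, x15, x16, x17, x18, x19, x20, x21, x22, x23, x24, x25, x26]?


C(n,i)=C(26,4)=14950


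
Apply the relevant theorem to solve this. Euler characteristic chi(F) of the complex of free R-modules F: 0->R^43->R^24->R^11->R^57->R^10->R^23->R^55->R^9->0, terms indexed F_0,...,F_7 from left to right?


chi = sum (-1)^i * rank:
(-1)^0*43=43
(-1)^1*24=-24
(-1)^2*11=11
(-1)^3*57=-57
(-1)^4*10=10
(-1)^5*23=-23
(-1)^6*55=55
(-1)^7*9=-9
chi=6


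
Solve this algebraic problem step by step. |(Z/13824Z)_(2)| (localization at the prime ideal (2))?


2-primary part: 13824=2^9*27
Size=2^9=512


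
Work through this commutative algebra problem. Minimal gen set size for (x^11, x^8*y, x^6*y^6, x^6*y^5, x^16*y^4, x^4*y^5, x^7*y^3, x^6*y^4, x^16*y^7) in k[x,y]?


Remove redundant (divisible by others).
x^6*y^5 redundant.
x^16*y^7 redundant.
x^16*y^4 redundant.
x^6*y^6 redundant.
Min: x^11, x^8*y, x^7*y^3, x^6*y^4, x^4*y^5
Count=5


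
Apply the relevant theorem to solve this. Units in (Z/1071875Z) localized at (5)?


Local ring = Z/3125Z.
phi(3125) = 5^4*(5-1) = 2500


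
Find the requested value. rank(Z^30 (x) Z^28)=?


rank(M(x)N) = rank(M)*rank(N)
30*28 = 840


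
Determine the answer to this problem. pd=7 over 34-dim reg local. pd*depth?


pd+depth=34
depth=34-7=27
pd*depth=7*27=189


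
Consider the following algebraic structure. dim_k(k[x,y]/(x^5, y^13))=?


Basis: x^i*y^j, i<5, j<13
5*13=65


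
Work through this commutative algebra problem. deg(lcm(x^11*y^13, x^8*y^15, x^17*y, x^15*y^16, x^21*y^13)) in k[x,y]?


lcm = componentwise max:
x: max(11,8,17,15,21)=21
y: max(13,15,1,16,13)=16
Total=21+16=37


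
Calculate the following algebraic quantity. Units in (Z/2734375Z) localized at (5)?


Local ring = Z/390625Z.
phi(390625) = 5^7*(5-1) = 312500


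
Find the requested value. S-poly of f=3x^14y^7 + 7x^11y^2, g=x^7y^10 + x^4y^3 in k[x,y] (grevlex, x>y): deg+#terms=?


LT(f)=3x^14y^7, LT(g)=x^7y^10
lcm(LM)=x^14y^10
S(f,g) (scaled by 3 to clear denominators) = y^3*f - 3x^7*g = 7x^11y^5 - 3x^11y^3
2 terms, deg 16.
16+2=18


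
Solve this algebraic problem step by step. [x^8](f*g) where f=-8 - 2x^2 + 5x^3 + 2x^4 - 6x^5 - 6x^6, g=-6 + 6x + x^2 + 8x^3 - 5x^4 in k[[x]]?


[x^8] = sum a_i*b_j, i+j=8
  2*-5=-10
  -6*8=-48
  -6*1=-6
Sum=-64


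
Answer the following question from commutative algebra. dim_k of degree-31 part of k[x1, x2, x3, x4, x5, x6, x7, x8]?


C(d+n-1,n-1)=C(38,7)=12620256


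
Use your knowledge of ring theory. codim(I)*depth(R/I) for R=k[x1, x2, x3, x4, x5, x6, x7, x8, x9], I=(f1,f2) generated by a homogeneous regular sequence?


codim=2, depth=dim(R/I)=9-2=7
Product=2*7=14


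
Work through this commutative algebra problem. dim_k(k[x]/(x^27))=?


Basis: 1,x,...,x^26
dim=27


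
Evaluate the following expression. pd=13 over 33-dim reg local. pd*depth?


pd+depth=33
depth=33-13=20
pd*depth=13*20=260


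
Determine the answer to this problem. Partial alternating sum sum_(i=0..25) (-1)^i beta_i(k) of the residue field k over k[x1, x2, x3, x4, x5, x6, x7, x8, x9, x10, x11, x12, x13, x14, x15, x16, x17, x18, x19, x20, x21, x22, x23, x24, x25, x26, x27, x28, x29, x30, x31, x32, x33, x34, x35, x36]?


Koszul resolution: beta_i(k)=C(n,i), n=36
sum_(i=0..p) (-1)^i C(n,i) = (-1)^p C(n-1,p)
(-1)^25*C(35,25) = (-1)^25*183579396 = -183579396


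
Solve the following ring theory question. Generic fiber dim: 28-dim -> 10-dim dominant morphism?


dim(fiber)=dim(X)-dim(Y)=28-10=18


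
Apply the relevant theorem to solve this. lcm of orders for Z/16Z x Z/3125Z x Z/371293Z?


Exponent = lcm of the cyclic orders; pairwise coprime => product.
2^4*5^5*13^5=16*3125*371293=18564650000


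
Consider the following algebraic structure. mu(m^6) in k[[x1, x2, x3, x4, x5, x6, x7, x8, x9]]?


C(n+d-1,d)=C(14,6)=3003


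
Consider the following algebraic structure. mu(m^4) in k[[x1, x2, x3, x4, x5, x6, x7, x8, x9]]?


C(n+d-1,d)=C(12,4)=495


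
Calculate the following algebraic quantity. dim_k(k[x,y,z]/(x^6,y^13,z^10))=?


Basis: x^iy^jz^k, i<6,j<13,k<10
6*13*10=780


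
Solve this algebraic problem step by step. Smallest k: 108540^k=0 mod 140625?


108540^k mod 140625:
k=1: 108540
k=2: 72225
k=3: 20250
k=4: 106875
k=5: 56250
k=6: 0
First zero at k = 6


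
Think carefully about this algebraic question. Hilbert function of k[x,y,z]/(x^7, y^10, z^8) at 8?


Need i<7, j<10, k<8 with i+j+k=8.
For each i, j ranges over max(0,8-i-7)..min(9,8-i):
  i=0: j in [1,8] -> 8
  i=1: j in [0,7] -> 8
  i=2: j in [0,6] -> 7
  i=3: j in [0,5] -> 6
  i=4: j in [0,4] -> 5
  i=5: j in [0,3] -> 4
  i=6: j in [0,2] -> 3
H(8) = 8+8+7+6+5+4+3 = 41


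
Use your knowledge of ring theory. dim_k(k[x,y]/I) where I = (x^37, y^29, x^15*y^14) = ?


k[x,y]/I, I = (x^37, y^29, x^15*y^14)
Rect: 37x29=1073. Corner: (37-15)x(29-14)=330.
dim = 1073-330 = 743


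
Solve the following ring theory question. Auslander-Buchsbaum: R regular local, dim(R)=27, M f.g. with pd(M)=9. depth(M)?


pd+depth=depth(R)=27
depth=27-9=18


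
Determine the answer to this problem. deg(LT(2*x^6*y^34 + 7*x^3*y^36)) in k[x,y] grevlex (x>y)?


LT: 2*x^6*y^34
deg_x=6, deg_y=34
Total=6+34=40


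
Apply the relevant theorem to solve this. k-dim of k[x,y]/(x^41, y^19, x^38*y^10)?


k[x,y]/I, I = (x^41, y^19, x^38*y^10)
Rect: 41x19=779. Corner: (41-38)x(19-10)=27.
dim = 779-27 = 752


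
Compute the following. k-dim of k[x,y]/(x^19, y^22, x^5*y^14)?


k[x,y]/I, I = (x^19, y^22, x^5*y^14)
Rect: 19x22=418. Corner: (19-5)x(22-14)=112.
dim = 418-112 = 306


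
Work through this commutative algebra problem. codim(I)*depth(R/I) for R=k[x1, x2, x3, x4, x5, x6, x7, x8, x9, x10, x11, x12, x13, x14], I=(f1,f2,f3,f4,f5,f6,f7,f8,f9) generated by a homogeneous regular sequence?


codim=9, depth=dim(R/I)=14-9=5
Product=9*5=45


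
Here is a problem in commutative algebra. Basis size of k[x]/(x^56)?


Basis: 1,x,...,x^55
dim=56


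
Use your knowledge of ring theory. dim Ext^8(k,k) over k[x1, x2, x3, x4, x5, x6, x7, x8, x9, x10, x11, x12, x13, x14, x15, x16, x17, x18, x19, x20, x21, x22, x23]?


C(n,i)=C(23,8)=490314


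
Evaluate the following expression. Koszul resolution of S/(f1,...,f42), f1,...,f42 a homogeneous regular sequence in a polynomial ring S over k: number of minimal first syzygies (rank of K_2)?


Regular sequence => Koszul complex is the minimal free resolution.
Syz_1 minimally generated by Koszul relations f_i*e_j - f_j*e_i (i<j): mu(Syz_1) = beta_2 = C(m,2) = m(m-1)/2
m=42
42*41/2 = 861


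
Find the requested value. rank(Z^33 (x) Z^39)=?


rank(M(x)N) = rank(M)*rank(N)
33*39 = 1287


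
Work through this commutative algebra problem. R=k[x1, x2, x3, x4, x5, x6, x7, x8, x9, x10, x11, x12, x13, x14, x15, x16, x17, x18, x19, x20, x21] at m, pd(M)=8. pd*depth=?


pd+depth=21
depth=21-8=13
pd*depth=8*13=104


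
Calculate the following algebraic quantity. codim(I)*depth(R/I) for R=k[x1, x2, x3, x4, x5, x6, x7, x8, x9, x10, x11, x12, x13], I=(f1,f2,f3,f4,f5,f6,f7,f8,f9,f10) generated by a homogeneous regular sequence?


codim=10, depth=dim(R/I)=13-10=3
Product=10*3=30


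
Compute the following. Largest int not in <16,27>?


gcd(16,27)=1 => F=ab-a-b=16*27-16-27=432-43=389


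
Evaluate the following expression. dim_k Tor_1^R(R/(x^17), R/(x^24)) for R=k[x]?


Tor_1(R/I,R/J)=(I cap J)/IJ=(x^24)/(x^41)
dim=41-24=min(17,24)=17


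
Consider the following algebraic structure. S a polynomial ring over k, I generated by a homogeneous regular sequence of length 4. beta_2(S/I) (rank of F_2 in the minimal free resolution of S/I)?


Regular sequence => Koszul complex is the minimal free resolution.
Syz_1 minimally generated by Koszul relations f_i*e_j - f_j*e_i (i<j): mu(Syz_1) = beta_2 = C(m,2) = m(m-1)/2
m=4
4*3/2 = 6


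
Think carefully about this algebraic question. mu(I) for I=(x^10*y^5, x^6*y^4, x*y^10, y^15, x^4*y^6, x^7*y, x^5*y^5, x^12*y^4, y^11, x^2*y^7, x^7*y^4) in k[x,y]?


Remove redundant (divisible by others).
x^7*y^4 redundant.
x^10*y^5 redundant.
y^15 redundant.
x^12*y^4 redundant.
Min: x^7*y, x^6*y^4, x^5*y^5, x^4*y^6, x^2*y^7, x*y^10, y^11
Count=7


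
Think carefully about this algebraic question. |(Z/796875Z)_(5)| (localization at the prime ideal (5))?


5-primary part: 796875=5^6*51
Size=5^6=15625


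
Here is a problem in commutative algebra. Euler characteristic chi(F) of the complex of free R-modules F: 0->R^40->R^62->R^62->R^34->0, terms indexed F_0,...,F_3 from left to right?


chi = sum (-1)^i * rank:
(-1)^0*40=40
(-1)^1*62=-62
(-1)^2*62=62
(-1)^3*34=-34
chi=6


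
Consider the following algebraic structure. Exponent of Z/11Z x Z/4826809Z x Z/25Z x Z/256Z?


Exponent = lcm of the cyclic orders; pairwise coprime => product.
11^1*13^6*5^2*2^8=11*4826809*25*256=339807353600


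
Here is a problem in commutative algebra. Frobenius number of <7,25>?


gcd(7,25)=1 => F=ab-a-b=7*25-7-25=175-32=143


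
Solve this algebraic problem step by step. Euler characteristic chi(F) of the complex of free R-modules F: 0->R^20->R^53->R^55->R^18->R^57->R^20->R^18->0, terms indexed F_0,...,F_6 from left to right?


chi = sum (-1)^i * rank:
(-1)^0*20=20
(-1)^1*53=-53
(-1)^2*55=55
(-1)^3*18=-18
(-1)^4*57=57
(-1)^5*20=-20
(-1)^6*18=18
chi=59


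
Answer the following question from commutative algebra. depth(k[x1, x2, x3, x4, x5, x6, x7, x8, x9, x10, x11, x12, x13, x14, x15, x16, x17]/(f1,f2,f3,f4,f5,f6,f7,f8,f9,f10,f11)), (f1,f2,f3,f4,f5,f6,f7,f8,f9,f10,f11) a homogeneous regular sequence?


depth(R)=17
depth(R/I)=17-11=6


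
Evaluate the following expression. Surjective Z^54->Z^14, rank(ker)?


rank(ker) = 54-14 = 40


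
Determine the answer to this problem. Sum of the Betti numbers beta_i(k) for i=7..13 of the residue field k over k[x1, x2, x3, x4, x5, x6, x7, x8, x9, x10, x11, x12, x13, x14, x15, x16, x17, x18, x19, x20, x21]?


Koszul resolution: beta_i(k)=C(n,i), n=21
C(21,7)=116280, C(21,8)=203490, C(21,9)=293930, C(21,10)=352716, C(21,11)=352716, C(21,12)=293930, C(21,13)=203490
Sum=1816552


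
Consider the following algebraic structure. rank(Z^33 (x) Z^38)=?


rank(M(x)N) = rank(M)*rank(N)
33*38 = 1254


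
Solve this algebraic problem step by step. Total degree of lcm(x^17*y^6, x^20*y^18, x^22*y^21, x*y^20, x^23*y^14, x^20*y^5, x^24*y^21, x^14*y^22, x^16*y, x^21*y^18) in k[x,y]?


lcm = componentwise max:
x: max(17,20,22,1,23,20,24,14,16,21)=24
y: max(6,18,21,20,14,5,21,22,1,18)=22
Total=24+22=46


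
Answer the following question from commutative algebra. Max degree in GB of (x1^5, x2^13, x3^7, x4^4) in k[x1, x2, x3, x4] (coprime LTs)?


Pure powers, coprime LTs => already GB.
Degrees: 5, 13, 7, 4
Max=13


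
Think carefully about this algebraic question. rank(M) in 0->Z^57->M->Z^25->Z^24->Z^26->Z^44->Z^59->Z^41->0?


Alt sum=0:
(-1)^0*57 + (-1)^1*? + (-1)^2*25 + (-1)^3*24 + (-1)^4*26 + (-1)^5*44 + (-1)^6*59 + (-1)^7*41=0
rank(M)=58


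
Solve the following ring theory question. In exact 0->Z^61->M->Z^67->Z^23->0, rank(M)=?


Alt sum=0:
(-1)^0*61 + (-1)^1*? + (-1)^2*67 + (-1)^3*23=0
rank(M)=105


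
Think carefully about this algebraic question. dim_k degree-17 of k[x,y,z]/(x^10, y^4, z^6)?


Need i<10, j<4, k<6 with i+j+k=17.
For each i, j ranges over max(0,17-i-5)..min(3,17-i):
  i=0: j in [12,3] -> 0
  i=1: j in [11,3] -> 0
  i=2: j in [10,3] -> 0
  i=3: j in [9,3] -> 0
  i=4: j in [8,3] -> 0
  i=5: j in [7,3] -> 0
  i=6: j in [6,3] -> 0
  i=7: j in [5,3] -> 0
  i=8: j in [4,3] -> 0
  i=9: j in [3,3] -> 1
H(17) = 0+0+0+0+0+0+0+0+0+1 = 1


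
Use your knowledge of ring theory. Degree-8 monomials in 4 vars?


C(d+n-1,n-1)=C(11,3)=165


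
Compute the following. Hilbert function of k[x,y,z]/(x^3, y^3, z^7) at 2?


Need i<3, j<3, k<7 with i+j+k=2.
For each i, j ranges over max(0,2-i-6)..min(2,2-i):
  i=0: j in [0,2] -> 3
  i=1: j in [0,1] -> 2
  i=2: j in [0,0] -> 1
H(2) = 3+2+1 = 6


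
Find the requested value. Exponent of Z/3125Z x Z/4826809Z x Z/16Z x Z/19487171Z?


Exponent = lcm of the cyclic orders; pairwise coprime => product.
5^5*13^6*2^4*11^7=3125*4826809*16*19487171=4703042618366950000


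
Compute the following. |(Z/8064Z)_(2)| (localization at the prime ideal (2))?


2-primary part: 8064=2^7*63
Size=2^7=128


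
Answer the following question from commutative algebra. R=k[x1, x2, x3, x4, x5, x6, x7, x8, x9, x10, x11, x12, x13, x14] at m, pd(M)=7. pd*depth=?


pd+depth=14
depth=14-7=7
pd*depth=7*7=49


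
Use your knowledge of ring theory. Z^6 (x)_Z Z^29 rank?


rank(M(x)N) = rank(M)*rank(N)
6*29 = 174


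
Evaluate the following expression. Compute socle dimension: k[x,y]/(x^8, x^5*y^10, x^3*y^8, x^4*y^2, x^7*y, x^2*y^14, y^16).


Socle = ann(m) = span of standard monomials u with x*u, y*u in I (staircase corners).
Redundant generators: x^5*y^10
Minimal generators: x^8, x^7*y, x^4*y^2, x^3*y^8, x^2*y^14, y^16
Corners: xy^15, x^2y^13, x^3y^7, x^6y, x^7
Socle dim=5


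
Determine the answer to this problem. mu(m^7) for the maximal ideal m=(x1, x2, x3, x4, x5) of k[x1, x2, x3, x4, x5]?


Graded Nakayama: mu(m^d) = dim_k (m^d/m^(d+1)) = #degree-7 monomials in 5 vars
C(n+d-1,d)=C(11,7)=330


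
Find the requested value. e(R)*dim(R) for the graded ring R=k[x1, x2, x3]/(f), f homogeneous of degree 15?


e(R)=deg(f)=15, dim(R)=3-1=2
e*dim=15*2=30


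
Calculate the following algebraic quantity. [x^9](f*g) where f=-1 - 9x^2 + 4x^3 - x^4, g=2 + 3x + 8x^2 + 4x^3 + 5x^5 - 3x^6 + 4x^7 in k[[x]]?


[x^9] = sum a_i*b_j, i+j=9
  -9*4=-36
  4*-3=-12
  -1*5=-5
Sum=-53


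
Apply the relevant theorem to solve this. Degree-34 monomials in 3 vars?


C(d+n-1,n-1)=C(36,2)=630


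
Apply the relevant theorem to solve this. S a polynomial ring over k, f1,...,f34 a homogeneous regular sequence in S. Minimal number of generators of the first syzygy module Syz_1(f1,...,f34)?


Regular sequence => Koszul complex is the minimal free resolution.
Syz_1 minimally generated by Koszul relations f_i*e_j - f_j*e_i (i<j): mu(Syz_1) = beta_2 = C(m,2) = m(m-1)/2
m=34
34*33/2 = 561


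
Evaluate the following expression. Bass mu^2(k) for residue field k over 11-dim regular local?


C(n,i)=C(11,2)=55


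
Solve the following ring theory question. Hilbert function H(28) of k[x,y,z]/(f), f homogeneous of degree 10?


C(30,2)-C(20,2)=435-190=245


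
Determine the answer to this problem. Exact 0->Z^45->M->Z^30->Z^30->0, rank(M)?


Alt sum=0:
(-1)^0*45 + (-1)^1*? + (-1)^2*30 + (-1)^3*30=0
rank(M)=45


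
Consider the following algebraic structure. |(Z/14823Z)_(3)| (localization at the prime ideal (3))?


3-primary part: 14823=3^5*61
Size=3^5=243


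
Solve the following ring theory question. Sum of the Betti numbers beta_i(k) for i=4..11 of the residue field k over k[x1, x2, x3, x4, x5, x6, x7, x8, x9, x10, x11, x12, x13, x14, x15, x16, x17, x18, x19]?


Koszul resolution: beta_i(k)=C(n,i), n=19
C(19,4)=3876, C(19,5)=11628, C(19,6)=27132, C(19,7)=50388, C(19,8)=75582, C(19,9)=92378, C(19,10)=92378, C(19,11)=75582
Sum=428944


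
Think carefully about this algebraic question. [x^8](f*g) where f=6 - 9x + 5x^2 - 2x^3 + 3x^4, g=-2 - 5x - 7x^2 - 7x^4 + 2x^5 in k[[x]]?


[x^8] = sum a_i*b_j, i+j=8
  -2*2=-4
  3*-7=-21
Sum=-25


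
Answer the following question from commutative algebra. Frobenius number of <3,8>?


gcd(3,8)=1 => F=ab-a-b=3*8-3-8=24-11=13


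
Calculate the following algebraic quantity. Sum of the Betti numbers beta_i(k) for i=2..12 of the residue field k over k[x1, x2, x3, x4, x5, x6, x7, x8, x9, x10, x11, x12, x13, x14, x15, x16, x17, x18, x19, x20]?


Koszul resolution: beta_i(k)=C(n,i), n=20
C(20,2)=190, C(20,3)=1140, C(20,4)=4845, C(20,5)=15504, C(20,6)=38760, C(20,7)=77520, C(20,8)=125970, C(20,9)=167960, C(20,10)=184756, C(20,11)=167960, C(20,12)=125970
Sum=910575


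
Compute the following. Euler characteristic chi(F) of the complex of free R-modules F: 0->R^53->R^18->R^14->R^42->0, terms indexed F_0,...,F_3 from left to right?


chi = sum (-1)^i * rank:
(-1)^0*53=53
(-1)^1*18=-18
(-1)^2*14=14
(-1)^3*42=-42
chi=7


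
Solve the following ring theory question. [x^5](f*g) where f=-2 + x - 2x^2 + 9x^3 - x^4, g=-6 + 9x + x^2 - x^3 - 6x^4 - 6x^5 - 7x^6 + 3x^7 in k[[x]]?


[x^5] = sum a_i*b_j, i+j=5
  -2*-6=12
  1*-6=-6
  -2*-1=2
  9*1=9
  -1*9=-9
Sum=8


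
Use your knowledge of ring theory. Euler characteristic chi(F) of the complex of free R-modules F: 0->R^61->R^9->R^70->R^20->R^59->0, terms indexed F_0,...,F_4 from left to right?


chi = sum (-1)^i * rank:
(-1)^0*61=61
(-1)^1*9=-9
(-1)^2*70=70
(-1)^3*20=-20
(-1)^4*59=59
chi=161


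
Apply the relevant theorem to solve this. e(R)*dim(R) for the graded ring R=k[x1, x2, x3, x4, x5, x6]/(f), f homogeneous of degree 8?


e(R)=deg(f)=8, dim(R)=6-1=5
e*dim=8*5=40


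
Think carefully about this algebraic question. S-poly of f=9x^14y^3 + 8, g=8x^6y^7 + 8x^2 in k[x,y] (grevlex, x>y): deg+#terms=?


LT(f)=9x^14y^3, LT(g)=8x^6y^7
lcm(LM)=x^14y^7
S(f,g) (scaled by 72 to clear denominators) = 8y^4*f - 9x^8*g = -72x^10 + 64y^4
2 terms, deg 10.
10+2=12


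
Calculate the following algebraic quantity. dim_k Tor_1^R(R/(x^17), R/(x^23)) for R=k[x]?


Tor_1(R/I,R/J)=(I cap J)/IJ=(x^23)/(x^40)
dim=40-23=min(17,23)=17


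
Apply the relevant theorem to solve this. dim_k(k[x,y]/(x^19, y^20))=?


Basis: x^i*y^j, i<19, j<20
19*20=380


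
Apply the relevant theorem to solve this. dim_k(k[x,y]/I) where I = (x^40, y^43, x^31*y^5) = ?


k[x,y]/I, I = (x^40, y^43, x^31*y^5)
Rect: 40x43=1720. Corner: (40-31)x(43-5)=342.
dim = 1720-342 = 1378


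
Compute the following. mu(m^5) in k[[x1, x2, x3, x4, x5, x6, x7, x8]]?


C(n+d-1,d)=C(12,5)=792


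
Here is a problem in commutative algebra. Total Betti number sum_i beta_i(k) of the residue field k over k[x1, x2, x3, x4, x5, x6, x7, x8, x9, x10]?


Koszul resolution: beta_i(k)=C(n,i), n=10
sum_i C(10,i) = 2^10 = 1024


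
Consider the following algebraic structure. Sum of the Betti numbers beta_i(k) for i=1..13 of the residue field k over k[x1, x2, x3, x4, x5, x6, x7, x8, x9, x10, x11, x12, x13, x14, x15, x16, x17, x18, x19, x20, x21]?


Koszul resolution: beta_i(k)=C(n,i), n=21
C(21,1)=21, C(21,2)=210, C(21,3)=1330, C(21,4)=5985, C(21,5)=20349, C(21,6)=54264, C(21,7)=116280, C(21,8)=203490, C(21,9)=293930, C(21,10)=352716, C(21,11)=352716, C(21,12)=293930, C(21,13)=203490
Sum=1898711


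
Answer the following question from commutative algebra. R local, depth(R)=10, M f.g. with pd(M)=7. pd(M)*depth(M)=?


pd+depth=10
depth=10-7=3
pd*depth=7*3=21


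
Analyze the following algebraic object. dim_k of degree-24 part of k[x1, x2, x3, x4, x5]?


C(d+n-1,n-1)=C(28,4)=20475


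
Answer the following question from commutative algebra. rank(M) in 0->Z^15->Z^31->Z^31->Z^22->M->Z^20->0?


Alt sum=0:
(-1)^0*15 + (-1)^1*31 + (-1)^2*31 + (-1)^3*22 + (-1)^4*? + (-1)^5*20=0
rank(M)=27


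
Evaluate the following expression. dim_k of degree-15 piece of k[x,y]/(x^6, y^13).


k[x,y], I = (x^6, y^13), d = 15
Need i < 6 and d-i < 13.
Range: 3 <= i <= 5.
H(15) = 3


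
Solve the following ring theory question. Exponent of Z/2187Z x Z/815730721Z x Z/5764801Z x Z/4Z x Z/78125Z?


Exponent = lcm of the cyclic orders; pairwise coprime => product.
3^7*13^8*7^8*2^2*5^7=2187*815730721*5764801*4*78125=3213882118419805133437500


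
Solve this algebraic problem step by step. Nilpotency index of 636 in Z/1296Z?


636^k mod 1296:
k=1: 636
k=2: 144
k=3: 864
k=4: 0
First zero at k = 4


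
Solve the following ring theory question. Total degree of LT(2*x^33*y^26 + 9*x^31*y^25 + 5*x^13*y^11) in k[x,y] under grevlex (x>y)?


LT: 2*x^33*y^26
deg_x=33, deg_y=26
Total=33+26=59


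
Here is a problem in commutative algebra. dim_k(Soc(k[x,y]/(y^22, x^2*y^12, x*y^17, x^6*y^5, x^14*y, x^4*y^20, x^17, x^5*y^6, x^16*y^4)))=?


Socle = ann(m) = span of standard monomials u with x*u, y*u in I (staircase corners).
Redundant generators: x^16*y^4, x^4*y^20
Minimal generators: x^17, x^14*y, x^6*y^5, x^5*y^6, x^2*y^12, x*y^17, y^22
Corners: y^21, xy^16, x^4y^11, x^5y^5, x^13y^4, x^16
Socle dim=6


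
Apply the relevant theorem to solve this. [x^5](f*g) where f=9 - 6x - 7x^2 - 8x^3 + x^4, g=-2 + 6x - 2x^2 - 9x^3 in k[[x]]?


[x^5] = sum a_i*b_j, i+j=5
  -7*-9=63
  -8*-2=16
  1*6=6
Sum=85


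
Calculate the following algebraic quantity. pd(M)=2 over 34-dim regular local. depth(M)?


pd+depth=depth(R)=34
depth=34-2=32


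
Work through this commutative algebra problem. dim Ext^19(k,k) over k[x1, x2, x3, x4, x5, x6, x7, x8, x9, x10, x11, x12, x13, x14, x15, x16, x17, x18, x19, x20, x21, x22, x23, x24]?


C(n,i)=C(24,19)=42504


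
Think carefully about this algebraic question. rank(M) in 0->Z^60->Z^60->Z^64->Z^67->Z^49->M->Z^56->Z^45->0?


Alt sum=0:
(-1)^0*60 + (-1)^1*60 + (-1)^2*64 + (-1)^3*67 + (-1)^4*49 + (-1)^5*? + (-1)^6*56 + (-1)^7*45=0
rank(M)=57


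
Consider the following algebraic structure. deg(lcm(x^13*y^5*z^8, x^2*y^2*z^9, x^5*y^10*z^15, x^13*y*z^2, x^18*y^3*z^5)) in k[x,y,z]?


lcm = componentwise max:
x: max(13,2,5,13,18)=18
y: max(5,2,10,1,3)=10
z: max(8,9,15,2,5)=15
Total=18+10+15=43


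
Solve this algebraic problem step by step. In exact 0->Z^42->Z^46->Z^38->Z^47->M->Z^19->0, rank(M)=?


Alt sum=0:
(-1)^0*42 + (-1)^1*46 + (-1)^2*38 + (-1)^3*47 + (-1)^4*? + (-1)^5*19=0
rank(M)=32


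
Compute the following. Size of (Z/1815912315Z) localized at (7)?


7-primary part: 1815912315=7^9*45
Size=7^9=40353607


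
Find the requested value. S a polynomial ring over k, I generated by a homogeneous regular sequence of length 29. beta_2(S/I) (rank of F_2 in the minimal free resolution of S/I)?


Regular sequence => Koszul complex is the minimal free resolution.
Syz_1 minimally generated by Koszul relations f_i*e_j - f_j*e_i (i<j): mu(Syz_1) = beta_2 = C(m,2) = m(m-1)/2
m=29
29*28/2 = 406


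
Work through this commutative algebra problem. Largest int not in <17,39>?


gcd(17,39)=1 => F=ab-a-b=17*39-17-39=663-56=607


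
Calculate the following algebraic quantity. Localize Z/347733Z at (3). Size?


3-primary part: 347733=3^8*53
Size=3^8=6561


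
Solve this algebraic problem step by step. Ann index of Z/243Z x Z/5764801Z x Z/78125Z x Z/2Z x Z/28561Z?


Exponent = lcm of the cyclic orders; pairwise coprime => product.
3^5*7^8*5^7*2^1*13^4=243*5764801*78125*2*28561=6251497026675468750


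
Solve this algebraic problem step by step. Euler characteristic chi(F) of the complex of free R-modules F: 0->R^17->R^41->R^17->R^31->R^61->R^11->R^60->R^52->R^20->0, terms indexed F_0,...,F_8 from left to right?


chi = sum (-1)^i * rank:
(-1)^0*17=17
(-1)^1*41=-41
(-1)^2*17=17
(-1)^3*31=-31
(-1)^4*61=61
(-1)^5*11=-11
(-1)^6*60=60
(-1)^7*52=-52
(-1)^8*20=20
chi=40


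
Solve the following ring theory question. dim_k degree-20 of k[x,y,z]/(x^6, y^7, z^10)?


Need i<6, j<7, k<10 with i+j+k=20.
For each i, j ranges over max(0,20-i-9)..min(6,20-i):
  i=0: j in [11,6] -> 0
  i=1: j in [10,6] -> 0
  i=2: j in [9,6] -> 0
  i=3: j in [8,6] -> 0
  i=4: j in [7,6] -> 0
  i=5: j in [6,6] -> 1
H(20) = 0+0+0+0+0+1 = 1


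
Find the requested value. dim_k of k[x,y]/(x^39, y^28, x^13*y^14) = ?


k[x,y]/I, I = (x^39, y^28, x^13*y^14)
Rect: 39x28=1092. Corner: (39-13)x(28-14)=364.
dim = 1092-364 = 728


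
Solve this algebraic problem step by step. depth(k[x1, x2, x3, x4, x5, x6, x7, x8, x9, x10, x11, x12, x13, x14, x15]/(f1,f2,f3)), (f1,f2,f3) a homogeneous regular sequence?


depth(R)=15
depth(R/I)=15-3=12


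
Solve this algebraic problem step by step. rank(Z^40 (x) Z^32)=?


rank(M(x)N) = rank(M)*rank(N)
40*32 = 1280


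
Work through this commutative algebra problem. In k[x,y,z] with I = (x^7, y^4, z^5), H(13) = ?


Need i<7, j<4, k<5 with i+j+k=13.
For each i, j ranges over max(0,13-i-4)..min(3,13-i):
  i=0: j in [9,3] -> 0
  i=1: j in [8,3] -> 0
  i=2: j in [7,3] -> 0
  i=3: j in [6,3] -> 0
  i=4: j in [5,3] -> 0
  i=5: j in [4,3] -> 0
  i=6: j in [3,3] -> 1
H(13) = 0+0+0+0+0+0+1 = 1


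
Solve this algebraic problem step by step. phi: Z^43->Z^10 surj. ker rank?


rank(ker) = 43-10 = 33


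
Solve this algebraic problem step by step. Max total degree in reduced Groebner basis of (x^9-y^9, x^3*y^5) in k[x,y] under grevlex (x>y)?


LT(f1)=x^9, LT(f2)=x^3y^5, lcm=x^9y^5
S(f1,f2) = y^5*f1 - x^6*f2 = -y^14
Reduced GB = {f1, f2, y^14}; degrees 9, 8, 14
Max = 14


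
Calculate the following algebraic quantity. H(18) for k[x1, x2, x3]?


C(d+n-1,n-1)=C(20,2)=190


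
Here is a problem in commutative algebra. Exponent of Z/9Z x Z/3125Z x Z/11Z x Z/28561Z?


Exponent = lcm of the cyclic orders; pairwise coprime => product.
3^2*5^5*11^1*13^4=9*3125*11*28561=8836059375


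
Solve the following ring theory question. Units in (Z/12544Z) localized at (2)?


Local ring = Z/256Z.
phi(256) = 2^7*(2-1) = 128


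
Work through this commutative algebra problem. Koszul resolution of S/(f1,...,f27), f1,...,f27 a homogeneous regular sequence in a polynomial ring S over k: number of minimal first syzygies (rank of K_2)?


Regular sequence => Koszul complex is the minimal free resolution.
Syz_1 minimally generated by Koszul relations f_i*e_j - f_j*e_i (i<j): mu(Syz_1) = beta_2 = C(m,2) = m(m-1)/2
m=27
27*26/2 = 351


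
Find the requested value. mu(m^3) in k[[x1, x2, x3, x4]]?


C(n+d-1,d)=C(6,3)=20


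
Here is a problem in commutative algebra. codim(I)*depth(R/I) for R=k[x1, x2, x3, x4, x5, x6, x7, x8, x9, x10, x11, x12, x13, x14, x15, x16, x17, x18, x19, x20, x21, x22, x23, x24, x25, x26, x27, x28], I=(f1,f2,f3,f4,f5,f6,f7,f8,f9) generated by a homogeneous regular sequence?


codim=9, depth=dim(R/I)=28-9=19
Product=9*19=171


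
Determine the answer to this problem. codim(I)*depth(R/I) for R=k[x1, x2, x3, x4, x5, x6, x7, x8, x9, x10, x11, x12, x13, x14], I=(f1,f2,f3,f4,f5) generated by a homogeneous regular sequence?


codim=5, depth=dim(R/I)=14-5=9
Product=5*9=45


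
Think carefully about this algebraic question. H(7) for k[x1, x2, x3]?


C(d+n-1,n-1)=C(9,2)=36


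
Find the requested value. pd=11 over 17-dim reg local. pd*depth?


pd+depth=17
depth=17-11=6
pd*depth=11*6=66


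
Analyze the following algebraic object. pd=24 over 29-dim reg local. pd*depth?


pd+depth=29
depth=29-24=5
pd*depth=24*5=120


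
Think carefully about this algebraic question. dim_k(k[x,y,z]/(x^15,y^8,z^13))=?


Basis: x^iy^jz^k, i<15,j<8,k<13
15*8*13=1560


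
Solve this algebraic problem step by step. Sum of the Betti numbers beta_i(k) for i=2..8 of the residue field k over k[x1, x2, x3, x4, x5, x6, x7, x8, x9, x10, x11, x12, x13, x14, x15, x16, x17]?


Koszul resolution: beta_i(k)=C(n,i), n=17
C(17,2)=136, C(17,3)=680, C(17,4)=2380, C(17,5)=6188, C(17,6)=12376, C(17,7)=19448, C(17,8)=24310
Sum=65518


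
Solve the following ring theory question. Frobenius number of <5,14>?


gcd(5,14)=1 => F=ab-a-b=5*14-5-14=70-19=51


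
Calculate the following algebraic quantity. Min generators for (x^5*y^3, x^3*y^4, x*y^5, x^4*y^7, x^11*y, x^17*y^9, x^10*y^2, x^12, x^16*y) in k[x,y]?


Remove redundant (divisible by others).
x^16*y redundant.
x^17*y^9 redundant.
x^4*y^7 redundant.
Min: x^12, x^11*y, x^10*y^2, x^5*y^3, x^3*y^4, x*y^5
Count=6


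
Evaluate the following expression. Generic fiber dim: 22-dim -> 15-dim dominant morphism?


dim(fiber)=dim(X)-dim(Y)=22-15=7


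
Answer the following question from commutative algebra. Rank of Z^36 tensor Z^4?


rank(M(x)N) = rank(M)*rank(N)
36*4 = 144


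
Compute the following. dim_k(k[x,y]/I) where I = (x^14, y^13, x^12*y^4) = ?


k[x,y]/I, I = (x^14, y^13, x^12*y^4)
Rect: 14x13=182. Corner: (14-12)x(13-4)=18.
dim = 182-18 = 164


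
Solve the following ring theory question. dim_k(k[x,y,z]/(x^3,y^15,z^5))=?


Basis: x^iy^jz^k, i<3,j<15,k<5
3*15*5=225


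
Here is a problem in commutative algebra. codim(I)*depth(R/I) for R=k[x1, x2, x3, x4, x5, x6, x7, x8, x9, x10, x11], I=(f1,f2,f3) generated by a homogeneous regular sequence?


codim=3, depth=dim(R/I)=11-3=8
Product=3*8=24


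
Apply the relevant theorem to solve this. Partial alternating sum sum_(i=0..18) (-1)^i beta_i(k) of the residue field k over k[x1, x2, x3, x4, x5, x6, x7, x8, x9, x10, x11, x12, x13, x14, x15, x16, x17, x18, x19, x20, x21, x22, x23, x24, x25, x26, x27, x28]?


Koszul resolution: beta_i(k)=C(n,i), n=28
sum_(i=0..p) (-1)^i C(n,i) = (-1)^p C(n-1,p)
(-1)^18*C(27,18) = (-1)^18*4686825 = 4686825


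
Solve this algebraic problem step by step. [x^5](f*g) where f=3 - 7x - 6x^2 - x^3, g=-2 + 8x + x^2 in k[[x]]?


[x^5] = sum a_i*b_j, i+j=5
  -1*1=-1
Sum=-1


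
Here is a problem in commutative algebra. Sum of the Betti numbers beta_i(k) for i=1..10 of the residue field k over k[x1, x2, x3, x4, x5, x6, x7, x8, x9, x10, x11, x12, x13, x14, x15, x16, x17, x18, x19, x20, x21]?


Koszul resolution: beta_i(k)=C(n,i), n=21
C(21,1)=21, C(21,2)=210, C(21,3)=1330, C(21,4)=5985, C(21,5)=20349, C(21,6)=54264, C(21,7)=116280, C(21,8)=203490, C(21,9)=293930, C(21,10)=352716
Sum=1048575


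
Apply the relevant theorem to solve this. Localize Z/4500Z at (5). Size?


5-primary part: 4500=5^3*36
Size=5^3=125


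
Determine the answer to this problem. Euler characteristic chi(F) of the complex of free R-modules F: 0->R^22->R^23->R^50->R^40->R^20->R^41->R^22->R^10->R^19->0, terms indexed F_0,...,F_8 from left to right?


chi = sum (-1)^i * rank:
(-1)^0*22=22
(-1)^1*23=-23
(-1)^2*50=50
(-1)^3*40=-40
(-1)^4*20=20
(-1)^5*41=-41
(-1)^6*22=22
(-1)^7*10=-10
(-1)^8*19=19
chi=19


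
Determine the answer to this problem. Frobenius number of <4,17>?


gcd(4,17)=1 => F=ab-a-b=4*17-4-17=68-21=47


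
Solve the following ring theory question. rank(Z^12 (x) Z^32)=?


rank(M(x)N) = rank(M)*rank(N)
12*32 = 384


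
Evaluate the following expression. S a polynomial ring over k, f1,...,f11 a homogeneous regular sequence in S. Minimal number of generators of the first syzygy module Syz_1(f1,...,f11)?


Regular sequence => Koszul complex is the minimal free resolution.
Syz_1 minimally generated by Koszul relations f_i*e_j - f_j*e_i (i<j): mu(Syz_1) = beta_2 = C(m,2) = m(m-1)/2
m=11
11*10/2 = 55


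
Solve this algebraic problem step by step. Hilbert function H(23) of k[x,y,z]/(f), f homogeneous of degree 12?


C(25,2)-C(13,2)=300-78=222


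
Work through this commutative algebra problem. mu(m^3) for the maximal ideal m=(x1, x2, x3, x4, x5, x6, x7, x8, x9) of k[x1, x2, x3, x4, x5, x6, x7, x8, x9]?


Graded Nakayama: mu(m^d) = dim_k (m^d/m^(d+1)) = #degree-3 monomials in 9 vars
C(n+d-1,d)=C(11,3)=165


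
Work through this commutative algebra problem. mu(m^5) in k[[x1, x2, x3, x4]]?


C(n+d-1,d)=C(8,5)=56


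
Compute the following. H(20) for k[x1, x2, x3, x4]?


C(d+n-1,n-1)=C(23,3)=1771


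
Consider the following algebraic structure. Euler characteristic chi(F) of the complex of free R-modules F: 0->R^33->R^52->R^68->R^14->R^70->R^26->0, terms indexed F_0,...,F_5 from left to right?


chi = sum (-1)^i * rank:
(-1)^0*33=33
(-1)^1*52=-52
(-1)^2*68=68
(-1)^3*14=-14
(-1)^4*70=70
(-1)^5*26=-26
chi=79


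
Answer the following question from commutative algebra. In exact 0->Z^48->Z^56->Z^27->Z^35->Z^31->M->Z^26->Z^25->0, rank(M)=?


Alt sum=0:
(-1)^0*48 + (-1)^1*56 + (-1)^2*27 + (-1)^3*35 + (-1)^4*31 + (-1)^5*? + (-1)^6*26 + (-1)^7*25=0
rank(M)=16


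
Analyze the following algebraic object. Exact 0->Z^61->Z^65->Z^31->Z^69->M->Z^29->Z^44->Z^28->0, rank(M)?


Alt sum=0:
(-1)^0*61 + (-1)^1*65 + (-1)^2*31 + (-1)^3*69 + (-1)^4*? + (-1)^5*29 + (-1)^6*44 + (-1)^7*28=0
rank(M)=55


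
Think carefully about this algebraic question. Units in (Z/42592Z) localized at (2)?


Local ring = Z/32Z.
phi(32) = 2^4*(2-1) = 16


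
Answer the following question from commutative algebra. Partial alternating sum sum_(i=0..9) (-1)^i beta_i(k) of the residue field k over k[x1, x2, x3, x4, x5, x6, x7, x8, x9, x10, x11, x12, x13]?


Koszul resolution: beta_i(k)=C(n,i), n=13
sum_(i=0..p) (-1)^i C(n,i) = (-1)^p C(n-1,p)
(-1)^9*C(12,9) = (-1)^9*220 = -220


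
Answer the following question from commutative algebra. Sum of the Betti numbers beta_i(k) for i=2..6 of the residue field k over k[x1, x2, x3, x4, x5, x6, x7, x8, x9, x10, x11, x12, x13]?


Koszul resolution: beta_i(k)=C(n,i), n=13
C(13,2)=78, C(13,3)=286, C(13,4)=715, C(13,5)=1287, C(13,6)=1716
Sum=4082


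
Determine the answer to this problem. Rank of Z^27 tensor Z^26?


rank(M(x)N) = rank(M)*rank(N)
27*26 = 702
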